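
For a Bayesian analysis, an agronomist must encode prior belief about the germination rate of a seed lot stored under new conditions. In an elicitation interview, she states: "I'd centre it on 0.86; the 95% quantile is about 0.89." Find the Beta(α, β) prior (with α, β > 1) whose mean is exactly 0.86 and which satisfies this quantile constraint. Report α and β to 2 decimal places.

α ≈ 285.54, β ≈ 46.48

With mean 0.86 fixed, write α = 0.86s, β = 0.14s where s = α+β.
Need P(θ < 0.89) = 0.95 under Beta(0.86s, 0.14s). Normal approximation: (q−m)/√(m(1−m)/s) ≈ z_{0.95} = 1.64, so s ≈ 0.86·0.14·(1.64)²/(0.89−0.86)² = 361.9.
At s = 361.9: P(θ<0.89) ≈ 0.957. Adjusting to match 0.95 gives s ≈ 332.02.
So α = 0.86·332.02 ≈ 285.54, β = 0.14·332.02 ≈ 46.48.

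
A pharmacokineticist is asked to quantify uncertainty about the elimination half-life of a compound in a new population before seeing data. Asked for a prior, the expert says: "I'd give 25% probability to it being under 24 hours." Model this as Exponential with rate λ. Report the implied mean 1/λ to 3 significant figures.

P(T < 24.0) = 1 − e^(−λ·24.0) = 0.25, so λ = −ln(1−0.25)/24.0 = −ln(0.75)/24.0 = 0.012.
Mean = 1/λ = 83.4 hours.

mean ≈ 83.4 hours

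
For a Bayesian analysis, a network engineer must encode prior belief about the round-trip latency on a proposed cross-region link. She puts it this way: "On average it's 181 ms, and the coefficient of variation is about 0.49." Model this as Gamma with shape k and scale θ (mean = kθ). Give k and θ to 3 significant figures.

For Gamma(k, scale θ): mean = kθ, variance = kθ², so CV = 1/√k.
CV = 0.49, hence k = 1/CV² = 4.16.
Then θ = mean/k = 181/4.16 = 43.5.

k ≈ 4.16, θ ≈ 43.5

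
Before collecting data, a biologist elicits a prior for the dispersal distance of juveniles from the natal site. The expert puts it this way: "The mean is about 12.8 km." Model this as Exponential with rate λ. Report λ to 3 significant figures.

Exponential mean = 1/λ, so λ = 1/12.8 = 0.0781.

λ ≈ 0.0781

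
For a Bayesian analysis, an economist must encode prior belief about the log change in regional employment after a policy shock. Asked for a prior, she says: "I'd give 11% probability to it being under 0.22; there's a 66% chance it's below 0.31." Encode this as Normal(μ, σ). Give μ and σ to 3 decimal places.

μ = 0.287, σ = 0.055

The p-quantile of Normal(μ,σ) is μ + z_p·σ, with z_{0.11} = -1.227 and z_{0.66} = 0.4125.
Eliminate σ: μ = (z₂·x₁ − z₁·x₂)/(z₂ − z₁) = (0.4125·0.22 − (-1.227)·0.31)/1.639 = 0.287.
Then σ = (x₂ − x₁)/(z₂ − z₁) = (0.31 − 0.22)/1.639 = 0.055.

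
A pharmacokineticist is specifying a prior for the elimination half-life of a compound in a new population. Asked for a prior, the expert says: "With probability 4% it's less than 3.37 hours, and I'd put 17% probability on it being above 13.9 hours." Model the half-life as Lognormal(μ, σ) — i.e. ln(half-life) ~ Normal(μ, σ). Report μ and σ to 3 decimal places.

μ ≈ 2.132, σ ≈ 0.524

If T ~ Lognormal(μ,σ) then ln T ~ Normal(μ,σ), so the p-quantile of ln T is μ + z_p·σ.
ln(3.37) = 1.215 and ln(13.9) = 2.632; z_{0.04} = -1.751, z_{0.83} = 0.9542.
σ = (2.632 − 1.215)/(0.9542 − (-1.751)) = 0.524.
μ = 1.215 − (-1.751)·0.524 = 2.132.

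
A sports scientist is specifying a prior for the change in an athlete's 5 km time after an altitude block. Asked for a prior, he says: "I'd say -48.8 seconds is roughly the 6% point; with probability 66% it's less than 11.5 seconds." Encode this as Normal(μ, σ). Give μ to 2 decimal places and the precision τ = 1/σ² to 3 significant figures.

The p-quantile of Normal(μ,σ) is μ + z_p·σ, with z_{0.06} = -1.555 and z_{0.66} = 0.4125.
Eliminate σ: μ = (z₂·x₁ − z₁·x₂)/(z₂ − z₁) = (0.4125·-48.8 − (-1.555)·11.5)/1.967 = -1.14.
Then σ = (x₂ − x₁)/(z₂ − z₁) = (11.5 − -48.8)/1.967 = 30.65.
Precision τ = 1/σ² = 1/30.65² = 0.00106.

μ = -1.14, τ = 0.00106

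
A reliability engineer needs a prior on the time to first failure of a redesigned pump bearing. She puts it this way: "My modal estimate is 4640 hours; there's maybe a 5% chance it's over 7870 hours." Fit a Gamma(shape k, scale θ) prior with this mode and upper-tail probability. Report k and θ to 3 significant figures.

Gamma(k,θ) with k>1 has mode (k−1)θ, so θ = 4640/(k−1).
Need P(X < 7870) = 0.95 with θ tied to k this way. Start at k = 2, θ = 4640: P(X<7870) ≈ 0.506.
Too low — raise k to concentrate. Iterating converges to k ≈ 11.
Then θ = 4640/(11−1) ≈ 464.

k ≈ 11, θ ≈ 464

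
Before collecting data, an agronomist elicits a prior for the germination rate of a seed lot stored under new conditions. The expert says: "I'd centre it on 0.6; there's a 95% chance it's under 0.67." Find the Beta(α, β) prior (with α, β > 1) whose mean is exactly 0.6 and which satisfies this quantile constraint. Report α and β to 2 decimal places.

With mean 0.6 fixed, write α = 0.6s, β = 0.4s where s = α+β.
Need P(θ < 0.67) = 0.95 under Beta(0.6s, 0.4s). Normal approximation: (q−m)/√(m(1−m)/s) ≈ z_{0.95} = 1.64, so s ≈ 0.6·0.4·(1.64)²/(0.67−0.6)² = 132.5.
At s = 132.5: P(θ<0.67) ≈ 0.953. Adjusting to match 0.95 gives s ≈ 128.31.
So α = 0.6·128.31 ≈ 76.99, β = 0.4·128.31 ≈ 51.32.

α ≈ 76.99, β ≈ 51.32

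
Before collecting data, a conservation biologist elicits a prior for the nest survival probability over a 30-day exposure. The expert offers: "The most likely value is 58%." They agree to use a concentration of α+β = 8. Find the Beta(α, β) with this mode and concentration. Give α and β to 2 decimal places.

For α,β > 1 the Beta mode is (α−1)/(α+β−2). With α+β = 8, the mode is (α−1)/6.
Set (α−1)/6 = 0.58 → α = 1 + 0.58·6 = 4.48.
β = 8 − α = 3.52.

α = 4.48, β = 3.52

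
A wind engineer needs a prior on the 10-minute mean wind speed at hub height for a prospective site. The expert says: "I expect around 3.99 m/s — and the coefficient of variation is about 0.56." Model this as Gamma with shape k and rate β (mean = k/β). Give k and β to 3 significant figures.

k ≈ 3.19, β ≈ 0.799

For Gamma(k, rate β): mean = k/β, variance = k/β², so CV = 1/√k.
CV = 0.56, hence k = 1/CV² = 3.19.
Then β = k/mean = 3.19/3.99 = 0.799.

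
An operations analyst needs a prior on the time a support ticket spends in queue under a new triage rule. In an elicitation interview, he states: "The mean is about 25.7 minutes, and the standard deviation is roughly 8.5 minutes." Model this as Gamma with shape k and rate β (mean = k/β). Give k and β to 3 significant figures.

k ≈ 9.14, β ≈ 0.356

For Gamma(k, rate β): mean = k/β, variance = k/β², so CV = 1/√k.
CV = SD/mean = 8.5/25.7 = 0.3307, hence k = 1/CV² = 9.14.
Then β = k/mean = 9.14/25.7 = 0.356.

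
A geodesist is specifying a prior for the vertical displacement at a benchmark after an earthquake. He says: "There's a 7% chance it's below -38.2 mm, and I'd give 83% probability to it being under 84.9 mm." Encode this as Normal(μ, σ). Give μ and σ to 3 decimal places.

μ = 36.563, σ = 50.659

The p-quantile of Normal(μ,σ) is μ + z_p·σ, with z_{0.07} = -1.476 and z_{0.83} = 0.9542.
Eliminate σ: μ = (z₂·x₁ − z₁·x₂)/(z₂ − z₁) = (0.9542·-38.2 − (-1.476)·84.9)/2.43 = 36.563.
Then σ = (x₂ − x₁)/(z₂ − z₁) = (84.9 − -38.2)/2.43 = 50.659.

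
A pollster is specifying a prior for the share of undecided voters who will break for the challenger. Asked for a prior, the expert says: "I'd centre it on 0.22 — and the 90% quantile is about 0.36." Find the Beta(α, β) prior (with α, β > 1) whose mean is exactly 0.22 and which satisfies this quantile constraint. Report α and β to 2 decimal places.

With mean 0.22 fixed, write α = 0.22s, β = 0.78s where s = α+β.
Need P(θ < 0.36) = 0.9 under Beta(0.22s, 0.78s). Normal approximation: (q−m)/√(m(1−m)/s) ≈ z_{0.9} = 1.28, so s ≈ 0.22·0.78·(1.28)²/(0.36−0.22)² = 14.4.
At s = 14.4: P(θ<0.36) ≈ 0.894. Adjusting to match 0.9 gives s ≈ 15.37.
So α = 0.22·15.37 ≈ 3.38, β = 0.78·15.37 ≈ 11.99.

α ≈ 3.38, β ≈ 11.99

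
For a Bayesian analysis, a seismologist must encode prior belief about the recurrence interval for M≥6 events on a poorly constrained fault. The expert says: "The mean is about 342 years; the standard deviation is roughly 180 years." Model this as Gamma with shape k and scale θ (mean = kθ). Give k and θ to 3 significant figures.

For Gamma(k, scale θ): mean = kθ, variance = kθ², so CV = 1/√k.
CV = SD/mean = 180/342 = 0.5263, hence k = 1/CV² = 3.61.
Then θ = mean/k = 342/3.61 = 94.7.

k ≈ 3.61, θ ≈ 94.7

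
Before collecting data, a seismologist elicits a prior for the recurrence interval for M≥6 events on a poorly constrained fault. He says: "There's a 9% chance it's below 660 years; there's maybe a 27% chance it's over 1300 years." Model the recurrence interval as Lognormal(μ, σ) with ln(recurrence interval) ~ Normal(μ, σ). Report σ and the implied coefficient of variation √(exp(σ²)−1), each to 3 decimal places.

σ ≈ 0.347, CV ≈ 0.358

If T ~ Lognormal(μ,σ) then ln T ~ Normal(μ,σ), so the p-quantile of ln T is μ + z_p·σ.
ln(660) = 6.492 and ln(1300) = 7.17; z_{0.09} = -1.341, z_{0.73} = 0.6128.
σ = (7.17 − 6.492)/(0.6128 − (-1.341)) = 0.347.
μ = 6.492 − (-1.341)·0.347 = 6.957.
CV = √(exp(σ²)−1) = √(exp(0.1204)−1) = 0.358.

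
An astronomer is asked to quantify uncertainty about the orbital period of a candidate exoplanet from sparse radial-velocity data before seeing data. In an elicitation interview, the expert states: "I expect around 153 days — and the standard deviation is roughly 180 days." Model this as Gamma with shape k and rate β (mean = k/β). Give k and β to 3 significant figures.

k ≈ 0.722, β ≈ 0.00472

For Gamma(k, rate β): mean = k/β, variance = k/β², so CV = 1/√k.
CV = SD/mean = 180/153 = 1.176, hence k = 1/CV² = 0.722.
Then β = k/mean = 0.722/153 = 0.00472.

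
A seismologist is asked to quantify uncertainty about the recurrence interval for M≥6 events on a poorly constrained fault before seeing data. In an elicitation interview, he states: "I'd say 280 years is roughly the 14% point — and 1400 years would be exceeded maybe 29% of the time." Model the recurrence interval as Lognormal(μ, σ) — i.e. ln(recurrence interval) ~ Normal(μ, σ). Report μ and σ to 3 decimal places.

μ ≈ 6.699, σ ≈ 0.985

If T ~ Lognormal(μ,σ) then ln T ~ Normal(μ,σ), so the p-quantile of ln T is μ + z_p·σ.
ln(280) = 5.635 and ln(1400) = 7.244; z_{0.14} = -1.08, z_{0.71} = 0.5534.
σ = (7.244 − 5.635)/(0.5534 − (-1.08)) = 0.985.
μ = 5.635 − (-1.08)·0.985 = 6.699.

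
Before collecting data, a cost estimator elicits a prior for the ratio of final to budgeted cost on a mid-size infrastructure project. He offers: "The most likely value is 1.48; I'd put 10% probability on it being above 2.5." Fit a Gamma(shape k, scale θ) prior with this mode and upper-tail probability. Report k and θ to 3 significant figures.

Gamma(k,θ) with k>1 has mode (k−1)θ, so θ = 1.48/(k−1).
Need P(X < 2.5) = 0.9 with θ tied to k this way. Start at k = 2, θ = 1.48: P(X<2.5) ≈ 0.503.
Too low — raise k to concentrate. Iterating converges to k ≈ 7.88.
Then θ = 1.48/(7.88−1) ≈ 0.215.

k ≈ 7.88, θ ≈ 0.215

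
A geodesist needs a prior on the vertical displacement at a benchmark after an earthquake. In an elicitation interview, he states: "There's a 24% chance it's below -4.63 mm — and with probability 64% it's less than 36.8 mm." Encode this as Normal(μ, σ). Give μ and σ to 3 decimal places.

The p-quantile of Normal(μ,σ) is μ + z_p·σ, with z_{0.24} = -0.7063 and z_{0.64} = 0.3585.
Eliminate σ: μ = (z₂·x₁ − z₁·x₂)/(z₂ − z₁) = (0.3585·-4.63 − (-0.7063)·36.8)/1.065 = 22.852.
Then σ = (x₂ − x₁)/(z₂ − z₁) = (36.8 − -4.63)/1.065 = 38.910.

μ = 22.852, σ = 38.910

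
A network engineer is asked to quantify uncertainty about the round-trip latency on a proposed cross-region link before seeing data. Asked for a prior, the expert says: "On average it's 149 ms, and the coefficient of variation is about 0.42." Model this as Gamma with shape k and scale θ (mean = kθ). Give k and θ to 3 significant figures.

k ≈ 5.67, θ ≈ 26.3

For Gamma(k, scale θ): mean = kθ, variance = kθ², so CV = 1/√k.
CV = 0.42, hence k = 1/CV² = 5.67.
Then θ = mean/k = 149/5.67 = 26.3.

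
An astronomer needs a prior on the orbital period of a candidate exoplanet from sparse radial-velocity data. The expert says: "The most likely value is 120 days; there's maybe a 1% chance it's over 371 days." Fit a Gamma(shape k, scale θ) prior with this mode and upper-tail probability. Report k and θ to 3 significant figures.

Gamma(k,θ) with k>1 has mode (k−1)θ, so θ = 120/(k−1).
Need P(X < 371) = 0.99 with θ tied to k this way. Start at k = 2, θ = 120: P(X<371) ≈ 0.814.
Too low — raise k to concentrate. Iterating converges to k ≈ 4.51.
Then θ = 120/(4.51−1) ≈ 34.2.

k ≈ 4.51, θ ≈ 34.2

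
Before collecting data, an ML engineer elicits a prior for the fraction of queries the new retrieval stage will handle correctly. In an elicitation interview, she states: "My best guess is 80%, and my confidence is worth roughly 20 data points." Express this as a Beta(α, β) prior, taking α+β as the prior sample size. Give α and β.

α = 16, β = 4

Under the effective-sample-size interpretation, Beta(α, β) has prior mean α/(α+β) and prior sample size α+β.
So α+β = 20 and α/(α+β) = 0.8, giving α = 0.8·20 = 16 and β = 20 − 16 = 4.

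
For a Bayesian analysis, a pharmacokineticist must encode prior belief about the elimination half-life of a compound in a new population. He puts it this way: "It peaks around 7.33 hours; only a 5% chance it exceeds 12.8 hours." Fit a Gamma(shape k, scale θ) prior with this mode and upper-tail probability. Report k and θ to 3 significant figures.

k ≈ 9.98, θ ≈ 0.817

Gamma(k,θ) with k>1 has mode (k−1)θ, so θ = 7.33/(k−1).
Need P(X < 12.8) = 0.95 with θ tied to k this way. Start at k = 2, θ = 7.33: P(X<12.8) ≈ 0.521.
Too low — raise k to concentrate. Iterating converges to k ≈ 9.98.
Then θ = 7.33/(9.98−1) ≈ 0.817.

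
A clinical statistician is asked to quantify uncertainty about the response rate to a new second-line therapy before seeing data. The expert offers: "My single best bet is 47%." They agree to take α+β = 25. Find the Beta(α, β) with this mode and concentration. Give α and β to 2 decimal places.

For α,β > 1 the Beta mode is (α−1)/(α+β−2). With α+β = 25, the mode is (α−1)/23.
Set (α−1)/23 = 0.47 → α = 1 + 0.47·23 = 11.81.
β = 25 − α = 13.19.

α = 11.81, β = 13.19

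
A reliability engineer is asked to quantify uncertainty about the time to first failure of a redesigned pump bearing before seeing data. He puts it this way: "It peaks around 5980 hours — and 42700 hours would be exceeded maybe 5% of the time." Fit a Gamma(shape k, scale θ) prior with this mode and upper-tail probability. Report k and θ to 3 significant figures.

Gamma(k,θ) with k>1 has mode (k−1)θ, so θ = 5980/(k−1).
Need P(X < 42700) = 0.95 with θ tied to k this way. Start at k = 2, θ = 5980: P(X<42700) ≈ 0.994.
Too high — lower k to spread out. Iterating converges to k ≈ 1.56.
Then θ = 5980/(1.56−1) ≈ 10600.

k ≈ 1.56, θ ≈ 10600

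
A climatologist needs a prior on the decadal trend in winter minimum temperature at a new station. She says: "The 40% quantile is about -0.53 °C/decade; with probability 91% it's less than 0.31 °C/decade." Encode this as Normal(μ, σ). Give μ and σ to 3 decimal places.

μ = -0.397, σ = 0.527

The p-quantile of Normal(μ,σ) is μ + z_p·σ, with z_{0.4} = -0.2533 and z_{0.91} = 1.341.
Eliminate σ: μ = (z₂·x₁ − z₁·x₂)/(z₂ − z₁) = (1.341·-0.53 − (-0.2533)·0.31)/1.594 = -0.397.
Then σ = (x₂ − x₁)/(z₂ − z₁) = (0.31 − -0.53)/1.594 = 0.527.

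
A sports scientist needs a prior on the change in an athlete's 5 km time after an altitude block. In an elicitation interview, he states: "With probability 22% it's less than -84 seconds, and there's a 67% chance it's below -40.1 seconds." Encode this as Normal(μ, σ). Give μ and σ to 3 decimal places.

μ = -56.033, σ = 36.218

The p-quantile of Normal(μ,σ) is μ + z_p·σ, with z_{0.22} = -0.7722 and z_{0.67} = 0.4399.
Eliminate σ: μ = (z₂·x₁ − z₁·x₂)/(z₂ − z₁) = (0.4399·-84 − (-0.7722)·-40.1)/1.212 = -56.033.
Then σ = (x₂ − x₁)/(z₂ − z₁) = (-40.1 − -84)/1.212 = 36.218.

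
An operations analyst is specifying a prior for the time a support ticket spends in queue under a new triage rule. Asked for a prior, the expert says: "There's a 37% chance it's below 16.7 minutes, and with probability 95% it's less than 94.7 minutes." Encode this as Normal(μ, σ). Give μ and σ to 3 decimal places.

μ = 29.795, σ = 39.460

The p-quantile of Normal(μ,σ) is μ + z_p·σ, with z_{0.37} = -0.3319 and z_{0.95} = 1.645.
Eliminate σ: μ = (z₂·x₁ − z₁·x₂)/(z₂ − z₁) = (1.645·16.7 − (-0.3319)·94.7)/1.977 = 29.795.
Then σ = (x₂ − x₁)/(z₂ − z₁) = (94.7 − 16.7)/1.977 = 39.460.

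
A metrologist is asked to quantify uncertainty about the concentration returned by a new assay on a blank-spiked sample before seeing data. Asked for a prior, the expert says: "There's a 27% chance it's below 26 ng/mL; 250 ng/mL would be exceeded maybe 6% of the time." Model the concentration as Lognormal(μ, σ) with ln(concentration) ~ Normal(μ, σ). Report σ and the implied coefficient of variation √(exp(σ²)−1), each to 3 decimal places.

If T ~ Lognormal(μ,σ) then ln T ~ Normal(μ,σ), so the p-quantile of ln T is μ + z_p·σ.
ln(26) = 3.258 and ln(250) = 5.521; z_{0.27} = -0.6128, z_{0.94} = 1.555.
σ = (5.521 − 3.258)/(1.555 − (-0.6128)) = 1.044.
μ = 3.258 − (-0.6128)·1.044 = 3.898.
CV = √(exp(σ²)−1) = √(exp(1.0903)−1) = 1.405.

σ ≈ 1.044, CV ≈ 1.405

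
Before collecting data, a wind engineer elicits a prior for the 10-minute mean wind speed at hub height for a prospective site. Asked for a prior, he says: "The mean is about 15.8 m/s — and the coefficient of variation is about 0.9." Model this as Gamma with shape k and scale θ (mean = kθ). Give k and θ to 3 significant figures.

For Gamma(k, scale θ): mean = kθ, variance = kθ², so CV = 1/√k.
CV = 0.9, hence k = 1/CV² = 1.23.
Then θ = mean/k = 15.8/1.23 = 12.8.

k ≈ 1.23, θ ≈ 12.8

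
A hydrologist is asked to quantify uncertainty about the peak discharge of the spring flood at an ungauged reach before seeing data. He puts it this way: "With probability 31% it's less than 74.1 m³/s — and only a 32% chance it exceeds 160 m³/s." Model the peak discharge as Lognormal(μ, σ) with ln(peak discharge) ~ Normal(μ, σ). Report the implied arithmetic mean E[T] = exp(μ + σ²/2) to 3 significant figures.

E[T] ≈ 152 m³/s

If T ~ Lognormal(μ,σ) then ln T ~ Normal(μ,σ), so the p-quantile of ln T is μ + z_p·σ.
ln(74.1) = 4.305 and ln(160) = 5.075; z_{0.31} = -0.4959, z_{0.68} = 0.4677.
σ = (5.075 − 4.305)/(0.4677 − (-0.4959)) = 0.799.
μ = 4.305 − (-0.4959)·0.799 = 4.702.
E[T] = exp(μ + σ²/2) = exp(4.702 + 0.3191) = 152 m³/s.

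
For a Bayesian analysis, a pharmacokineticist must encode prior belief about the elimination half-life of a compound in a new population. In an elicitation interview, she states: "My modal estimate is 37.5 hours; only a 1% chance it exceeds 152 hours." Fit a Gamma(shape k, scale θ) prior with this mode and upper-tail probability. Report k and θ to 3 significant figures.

Gamma(k,θ) with k>1 has mode (k−1)θ, so θ = 37.5/(k−1).
Need P(X < 152) = 0.99 with θ tied to k this way. Start at k = 2, θ = 37.5: P(X<152) ≈ 0.912.
Too low — raise k to concentrate. Iterating converges to k ≈ 3.13.
Then θ = 37.5/(3.13−1) ≈ 17.6.

k ≈ 3.13, θ ≈ 17.6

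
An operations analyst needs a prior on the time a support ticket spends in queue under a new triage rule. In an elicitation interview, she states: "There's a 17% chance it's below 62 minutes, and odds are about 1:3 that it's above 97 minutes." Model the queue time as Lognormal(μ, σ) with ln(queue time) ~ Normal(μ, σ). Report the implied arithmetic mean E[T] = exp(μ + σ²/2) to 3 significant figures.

E[T] ≈ 83.7 minutes

If T ~ Lognormal(μ,σ) then ln T ~ Normal(μ,σ), so the p-quantile of ln T is μ + z_p·σ.
ln(62) = 4.127 and ln(97) = 4.575; z_{0.17} = -0.9542, z_{0.75} = 0.6745.
σ = (4.575 − 4.127)/(0.6745 − (-0.9542)) = 0.275.
μ = 4.127 − (-0.9542)·0.275 = 4.389.
E[T] = exp(μ + σ²/2) = exp(4.389 + 0.0378) = 83.7 minutes.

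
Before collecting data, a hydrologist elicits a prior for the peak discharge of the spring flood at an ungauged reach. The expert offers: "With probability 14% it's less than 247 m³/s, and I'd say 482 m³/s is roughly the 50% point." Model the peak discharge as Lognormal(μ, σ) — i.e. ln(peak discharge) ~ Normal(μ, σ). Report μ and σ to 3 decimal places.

If T ~ Lognormal(μ,σ) then ln T ~ Normal(μ,σ), so the p-quantile of ln T is μ + z_p·σ.
ln(247) = 5.509 and ln(482) = 6.178; z_{0.14} = -1.08, z_{0.5} = 0.
σ = (6.178 − 5.509)/(0 − (-1.08)) = 0.619.
μ = 5.509 − (-1.08)·0.619 = 6.178.

μ ≈ 6.178, σ ≈ 0.619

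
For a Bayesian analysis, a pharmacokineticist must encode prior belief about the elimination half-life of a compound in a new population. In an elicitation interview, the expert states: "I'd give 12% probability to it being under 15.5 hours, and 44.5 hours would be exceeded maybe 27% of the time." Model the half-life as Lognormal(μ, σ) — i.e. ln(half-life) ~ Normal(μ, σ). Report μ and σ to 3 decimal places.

If T ~ Lognormal(μ,σ) then ln T ~ Normal(μ,σ), so the p-quantile of ln T is μ + z_p·σ.
ln(15.5) = 2.741 and ln(44.5) = 3.795; z_{0.12} = -1.175, z_{0.73} = 0.6128.
σ = (3.795 − 2.741)/(0.6128 − (-1.175)) = 0.590.
μ = 2.741 − (-1.175)·0.590 = 3.434.

μ ≈ 3.434, σ ≈ 0.590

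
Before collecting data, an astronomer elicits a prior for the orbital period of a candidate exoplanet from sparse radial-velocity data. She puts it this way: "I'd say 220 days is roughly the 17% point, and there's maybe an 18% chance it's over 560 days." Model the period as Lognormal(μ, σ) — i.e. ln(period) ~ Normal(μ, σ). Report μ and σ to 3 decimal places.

μ ≈ 5.870, σ ≈ 0.500

If T ~ Lognormal(μ,σ) then ln T ~ Normal(μ,σ), so the p-quantile of ln T is μ + z_p·σ.
ln(220) = 5.394 and ln(560) = 6.328; z_{0.17} = -0.9542, z_{0.82} = 0.9154.
σ = (6.328 − 5.394)/(0.9154 − (-0.9542)) = 0.500.
μ = 5.394 − (-0.9542)·0.500 = 5.870.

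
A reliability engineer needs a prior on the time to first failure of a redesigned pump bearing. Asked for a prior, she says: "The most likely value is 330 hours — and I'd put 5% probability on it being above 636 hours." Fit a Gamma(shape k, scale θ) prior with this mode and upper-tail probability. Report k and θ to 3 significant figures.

Gamma(k,θ) with k>1 has mode (k−1)θ, so θ = 330/(k−1).
Need P(X < 636) = 0.95 with θ tied to k this way. Start at k = 2, θ = 330: P(X<636) ≈ 0.574.
Too low — raise k to concentrate. Iterating converges to k ≈ 7.45.
Then θ = 330/(7.45−1) ≈ 51.1.

k ≈ 7.45, θ ≈ 51.1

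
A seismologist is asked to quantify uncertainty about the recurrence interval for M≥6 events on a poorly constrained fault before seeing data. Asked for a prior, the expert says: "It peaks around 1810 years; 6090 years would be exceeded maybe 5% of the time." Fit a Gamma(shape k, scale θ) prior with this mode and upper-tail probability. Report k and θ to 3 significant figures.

Gamma(k,θ) with k>1 has mode (k−1)θ, so θ = 1810/(k−1).
Need P(X < 6090) = 0.95 with θ tied to k this way. Start at k = 2, θ = 1810: P(X<6090) ≈ 0.849.
Too low — raise k to concentrate. Iterating converges to k ≈ 2.77.
Then θ = 1810/(2.77−1) ≈ 1020.

k ≈ 2.77, θ ≈ 1020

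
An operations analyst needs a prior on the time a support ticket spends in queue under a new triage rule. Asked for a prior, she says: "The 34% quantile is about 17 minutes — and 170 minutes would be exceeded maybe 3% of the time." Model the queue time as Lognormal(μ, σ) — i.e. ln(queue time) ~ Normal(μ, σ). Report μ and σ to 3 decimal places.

μ ≈ 3.247, σ ≈ 1.004

If T ~ Lognormal(μ,σ) then ln T ~ Normal(μ,σ), so the p-quantile of ln T is μ + z_p·σ.
ln(17) = 2.833 and ln(170) = 5.136; z_{0.34} = -0.4125, z_{0.97} = 1.881.
σ = (5.136 − 2.833)/(1.881 − (-0.4125)) = 1.004.
μ = 2.833 − (-0.4125)·1.004 = 3.247.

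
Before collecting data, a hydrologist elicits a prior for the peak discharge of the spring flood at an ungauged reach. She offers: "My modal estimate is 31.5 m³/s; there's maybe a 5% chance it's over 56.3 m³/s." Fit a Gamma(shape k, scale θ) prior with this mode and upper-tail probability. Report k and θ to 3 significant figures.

k ≈ 9.27, θ ≈ 3.81

Gamma(k,θ) with k>1 has mode (k−1)θ, so θ = 31.5/(k−1).
Need P(X < 56.3) = 0.95 with θ tied to k this way. Start at k = 2, θ = 31.5: P(X<56.3) ≈ 0.533.
Too low — raise k to concentrate. Iterating converges to k ≈ 9.27.
Then θ = 31.5/(9.27−1) ≈ 3.81.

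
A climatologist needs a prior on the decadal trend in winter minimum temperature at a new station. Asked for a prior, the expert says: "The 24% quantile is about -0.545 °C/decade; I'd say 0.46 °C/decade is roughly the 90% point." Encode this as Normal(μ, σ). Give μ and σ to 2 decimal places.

μ = -0.19, σ = 0.51

For Normal(μ,σ), the p-quantile is μ + z_p·σ. Here z_{0.24} = -0.7063, z_{0.9} = 1.282.
So -0.545 = μ − 0.7063σ and 0.46 = μ + 1.282σ.
Subtracting: σ = (0.46 − -0.545)/(1.282 − (-0.7063)) = 0.51.
Then μ = -0.545 − (-0.7063)·0.51 = -0.19.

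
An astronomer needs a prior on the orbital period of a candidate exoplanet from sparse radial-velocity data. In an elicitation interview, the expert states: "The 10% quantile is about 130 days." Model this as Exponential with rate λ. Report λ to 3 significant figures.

P(T < 130.0) = 1 − e^(−λ·130.0) = 0.1, so λ = −ln(1−0.1)/130.0 = −ln(0.9)/130.0 = 0.00081.

λ ≈ 0.00081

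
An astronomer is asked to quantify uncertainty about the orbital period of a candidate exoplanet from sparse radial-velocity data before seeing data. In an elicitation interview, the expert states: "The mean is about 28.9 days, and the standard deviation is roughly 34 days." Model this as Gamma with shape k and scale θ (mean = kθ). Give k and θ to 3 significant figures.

For Gamma(k, scale θ): mean = kθ, variance = kθ², so CV = 1/√k.
CV = SD/mean = 34/28.9 = 1.176, hence k = 1/CV² = 0.722.
Then θ = mean/k = 28.9/0.722 = 40.

k ≈ 0.722, θ ≈ 40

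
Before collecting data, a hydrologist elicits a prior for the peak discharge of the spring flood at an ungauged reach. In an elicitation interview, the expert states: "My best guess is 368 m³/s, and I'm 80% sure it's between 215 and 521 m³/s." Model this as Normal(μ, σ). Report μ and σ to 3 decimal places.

μ = 368.000, σ = 119.387

A symmetric 80% interval runs μ ± z·σ with z = 1.282.
Half-width = 153, so σ = 153/1.282 = 119.387.
μ is the stated best guess, 368.000.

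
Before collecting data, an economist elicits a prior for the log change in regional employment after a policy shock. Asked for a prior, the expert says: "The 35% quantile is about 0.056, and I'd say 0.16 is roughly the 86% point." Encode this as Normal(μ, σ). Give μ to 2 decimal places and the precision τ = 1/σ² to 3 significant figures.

For Normal(μ,σ), the p-quantile is μ + z_p·σ. Here z_{0.35} = -0.3853, z_{0.86} = 1.08.
So 0.056 = μ − 0.3853σ and 0.16 = μ + 1.08σ.
Subtracting: σ = (0.16 − 0.056)/(1.08 − (-0.3853)) = 0.07.
Then μ = 0.056 − (-0.3853)·0.07 = 0.08.
Precision τ = 1/σ² = 1/0.07096² = 199.

μ = 0.08, τ = 199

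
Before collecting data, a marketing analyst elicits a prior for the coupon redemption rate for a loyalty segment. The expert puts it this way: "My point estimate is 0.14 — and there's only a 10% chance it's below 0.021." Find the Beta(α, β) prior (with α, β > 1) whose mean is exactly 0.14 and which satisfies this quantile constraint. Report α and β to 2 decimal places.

With mean 0.14 fixed, write α = 0.14s, β = 0.86s where s = α+β.
Need P(θ < 0.021) = 0.1 under Beta(0.14s, 0.86s). Normal approximation: (q−m)/√(m(1−m)/s) ≈ z_{0.1} = -1.28, so s ≈ 0.14·0.86·(-1.28)²/(0.021−0.14)² = 14.0.
At s = 14.0: P(θ<0.021) ≈ 0.033. Adjusting to match 0.1 gives s ≈ 8.12.
So α = 0.14·8.12 ≈ 1.14, β = 0.86·8.12 ≈ 6.99.

α ≈ 1.14, β ≈ 6.99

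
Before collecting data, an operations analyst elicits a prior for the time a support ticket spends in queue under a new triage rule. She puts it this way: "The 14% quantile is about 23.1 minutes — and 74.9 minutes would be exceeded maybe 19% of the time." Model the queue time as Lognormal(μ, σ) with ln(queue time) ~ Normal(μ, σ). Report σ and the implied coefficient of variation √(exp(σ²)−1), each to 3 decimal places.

If T ~ Lognormal(μ,σ) then ln T ~ Normal(μ,σ), so the p-quantile of ln T is μ + z_p·σ.
ln(23.1) = 3.14 and ln(74.9) = 4.316; z_{0.14} = -1.08, z_{0.81} = 0.8779.
σ = (4.316 − 3.14)/(0.8779 − (-1.08)) = 0.601.
μ = 3.14 − (-1.08)·0.601 = 3.789.
CV = √(exp(σ²)−1) = √(exp(0.3609)−1) = 0.659.

σ ≈ 0.601, CV ≈ 0.659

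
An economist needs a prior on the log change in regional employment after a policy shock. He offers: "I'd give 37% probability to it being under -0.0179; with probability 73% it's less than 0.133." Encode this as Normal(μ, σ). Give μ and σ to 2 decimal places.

μ = 0.04, σ = 0.16

For Normal(μ,σ), the p-quantile is μ + z_p·σ. Here z_{0.37} = -0.3319, z_{0.73} = 0.6128.
So -0.0179 = μ − 0.3319σ and 0.133 = μ + 0.6128σ.
Subtracting: σ = (0.133 − -0.0179)/(0.6128 − (-0.3319)) = 0.16.
Then μ = -0.0179 − (-0.3319)·0.16 = 0.04.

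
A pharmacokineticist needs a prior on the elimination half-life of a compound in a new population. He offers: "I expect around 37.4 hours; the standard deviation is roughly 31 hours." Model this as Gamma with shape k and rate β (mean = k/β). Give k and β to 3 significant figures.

For Gamma(k, rate β): mean = k/β, variance = k/β², so CV = 1/√k.
CV = SD/mean = 31/37.4 = 0.8289, hence k = 1/CV² = 1.46.
Then β = k/mean = 1.46/37.4 = 0.0389.

k ≈ 1.46, β ≈ 0.0389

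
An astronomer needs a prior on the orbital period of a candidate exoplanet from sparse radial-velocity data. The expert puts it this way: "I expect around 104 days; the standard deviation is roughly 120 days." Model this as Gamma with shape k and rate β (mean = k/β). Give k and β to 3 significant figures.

k ≈ 0.751, β ≈ 0.00722

For Gamma(k, rate β): mean = k/β, variance = k/β², so CV = 1/√k.
CV = SD/mean = 120/104 = 1.154, hence k = 1/CV² = 0.751.
Then β = k/mean = 0.751/104 = 0.00722.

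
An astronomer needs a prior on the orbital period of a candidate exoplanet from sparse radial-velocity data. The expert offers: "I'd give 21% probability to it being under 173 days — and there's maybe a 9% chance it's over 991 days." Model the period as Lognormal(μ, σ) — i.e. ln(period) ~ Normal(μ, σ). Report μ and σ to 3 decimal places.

If T ~ Lognormal(μ,σ) then ln T ~ Normal(μ,σ), so the p-quantile of ln T is μ + z_p·σ.
ln(173) = 5.153 and ln(991) = 6.899; z_{0.21} = -0.8064, z_{0.91} = 1.341.
σ = (6.899 − 5.153)/(1.341 − (-0.8064)) = 0.813.
μ = 5.153 − (-0.8064)·0.813 = 5.809.

μ ≈ 5.809, σ ≈ 0.813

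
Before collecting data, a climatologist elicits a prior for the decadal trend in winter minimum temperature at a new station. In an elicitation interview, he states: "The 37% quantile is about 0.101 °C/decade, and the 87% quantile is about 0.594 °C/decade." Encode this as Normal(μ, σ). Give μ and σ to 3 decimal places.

μ = 0.213, σ = 0.338

For Normal(μ,σ), the p-quantile is μ + z_p·σ. Here z_{0.37} = -0.3319, z_{0.87} = 1.126.
So 0.101 = μ − 0.3319σ and 0.594 = μ + 1.126σ.
Subtracting: σ = (0.594 − 0.101)/(1.126 − (-0.3319)) = 0.338.
Then μ = 0.101 − (-0.3319)·0.338 = 0.213.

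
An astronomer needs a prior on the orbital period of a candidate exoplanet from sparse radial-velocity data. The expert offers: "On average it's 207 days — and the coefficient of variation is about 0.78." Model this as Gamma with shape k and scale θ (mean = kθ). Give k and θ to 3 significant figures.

k ≈ 1.64, θ ≈ 126

For Gamma(k, scale θ): mean = kθ, variance = kθ², so CV = 1/√k.
CV = 0.78, hence k = 1/CV² = 1.64.
Then θ = mean/k = 207/1.64 = 126.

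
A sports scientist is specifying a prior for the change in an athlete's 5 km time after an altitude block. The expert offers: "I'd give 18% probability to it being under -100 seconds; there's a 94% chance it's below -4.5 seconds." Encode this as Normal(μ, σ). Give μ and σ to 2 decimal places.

For Normal(μ,σ), the p-quantile is μ + z_p·σ. Here z_{0.18} = -0.9154, z_{0.94} = 1.555.
So -100 = μ − 0.9154σ and -4.5 = μ + 1.555σ.
Subtracting: σ = (-4.5 − -100)/(1.555 − (-0.9154)) = 38.66.
Then μ = -100 − (-0.9154)·38.66 = -64.61.

μ = -64.61, σ = 38.66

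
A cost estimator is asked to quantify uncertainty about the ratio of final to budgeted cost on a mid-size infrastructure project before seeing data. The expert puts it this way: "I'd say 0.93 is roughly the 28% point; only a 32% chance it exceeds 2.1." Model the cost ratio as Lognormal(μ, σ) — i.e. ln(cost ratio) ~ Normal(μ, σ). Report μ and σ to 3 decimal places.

If T ~ Lognormal(μ,σ) then ln T ~ Normal(μ,σ), so the p-quantile of ln T is μ + z_p·σ.
ln(0.93) = -0.07257 and ln(2.1) = 0.7419; z_{0.28} = -0.5828, z_{0.68} = 0.4677.
σ = (0.7419 − -0.07257)/(0.4677 − (-0.5828)) = 0.775.
μ = -0.07257 − (-0.5828)·0.775 = 0.379.

μ ≈ 0.379, σ ≈ 0.775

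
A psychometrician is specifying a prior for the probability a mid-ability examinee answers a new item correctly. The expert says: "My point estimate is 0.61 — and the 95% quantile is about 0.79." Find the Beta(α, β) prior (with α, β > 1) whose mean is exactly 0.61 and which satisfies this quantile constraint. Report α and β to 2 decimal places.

With mean 0.61 fixed, write α = 0.61s, β = 0.39s where s = α+β.
Need P(θ < 0.79) = 0.95 under Beta(0.61s, 0.39s). Normal approximation: (q−m)/√(m(1−m)/s) ≈ z_{0.95} = 1.64, so s ≈ 0.61·0.39·(1.64)²/(0.79−0.61)² = 19.9.
At s = 19.9: P(θ<0.79) ≈ 0.961. Adjusting to match 0.95 gives s ≈ 17.37.
So α = 0.61·17.37 ≈ 10.60, β = 0.39·17.37 ≈ 6.78.

α ≈ 10.60, β ≈ 6.78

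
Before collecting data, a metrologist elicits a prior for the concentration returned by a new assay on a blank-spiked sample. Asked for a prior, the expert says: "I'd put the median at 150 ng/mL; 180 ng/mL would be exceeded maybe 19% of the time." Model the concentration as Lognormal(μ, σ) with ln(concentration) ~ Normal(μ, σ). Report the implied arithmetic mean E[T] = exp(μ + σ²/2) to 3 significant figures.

E[T] ≈ 153 ng/mL

If T ~ Lognormal(μ,σ) then ln T ~ Normal(μ,σ), so the p-quantile of ln T is μ + z_p·σ.
ln(150) = 5.011 and ln(180) = 5.193; z_{0.5} = 0, z_{0.81} = 0.8779.
σ = (5.193 − 5.011)/(0.8779 − (0)) = 0.208.
μ = 5.011 − (0)·0.208 = 5.011.
E[T] = exp(μ + σ²/2) = exp(5.011 + 0.0216) = 153 ng/mL.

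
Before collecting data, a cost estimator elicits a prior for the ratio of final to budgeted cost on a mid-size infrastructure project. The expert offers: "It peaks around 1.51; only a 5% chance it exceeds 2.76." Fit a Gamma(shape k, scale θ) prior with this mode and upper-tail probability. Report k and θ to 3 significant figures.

k ≈ 8.66, θ ≈ 0.197

Gamma(k,θ) with k>1 has mode (k−1)θ, so θ = 1.51/(k−1).
Need P(X < 2.76) = 0.95 with θ tied to k this way. Start at k = 2, θ = 1.51: P(X<2.76) ≈ 0.545.
Too low — raise k to concentrate. Iterating converges to k ≈ 8.66.
Then θ = 1.51/(8.66−1) ≈ 0.197.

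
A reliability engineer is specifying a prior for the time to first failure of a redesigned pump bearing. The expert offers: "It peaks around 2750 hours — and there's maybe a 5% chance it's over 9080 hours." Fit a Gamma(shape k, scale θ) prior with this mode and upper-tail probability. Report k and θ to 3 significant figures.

Gamma(k,θ) with k>1 has mode (k−1)θ, so θ = 2750/(k−1).
Need P(X < 9080) = 0.95 with θ tied to k this way. Start at k = 2, θ = 2750: P(X<9080) ≈ 0.842.
Too low — raise k to concentrate. Iterating converges to k ≈ 2.83.
Then θ = 2750/(2.83−1) ≈ 1500.

k ≈ 2.83, θ ≈ 1500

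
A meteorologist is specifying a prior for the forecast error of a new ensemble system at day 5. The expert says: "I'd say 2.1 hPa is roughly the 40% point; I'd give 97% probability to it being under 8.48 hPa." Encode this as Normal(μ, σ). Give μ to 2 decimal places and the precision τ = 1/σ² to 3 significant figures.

μ = 2.86, τ = 0.112

For Normal(μ,σ), the p-quantile is μ + z_p·σ. Here z_{0.4} = -0.2533, z_{0.97} = 1.881.
So 2.1 = μ − 0.2533σ and 8.48 = μ + 1.881σ.
Subtracting: σ = (8.48 − 2.1)/(1.881 − (-0.2533)) = 2.99.
Then μ = 2.1 − (-0.2533)·2.99 = 2.86.
Precision τ = 1/σ² = 1/2.989² = 0.112.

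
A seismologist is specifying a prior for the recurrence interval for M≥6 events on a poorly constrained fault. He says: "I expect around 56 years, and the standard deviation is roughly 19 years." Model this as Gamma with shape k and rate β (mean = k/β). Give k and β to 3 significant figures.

For Gamma(k, rate β): mean = k/β, variance = k/β², so CV = 1/√k.
CV = SD/mean = 19/56 = 0.3393, hence k = 1/CV² = 8.69.
Then β = k/mean = 8.69/56 = 0.155.

k ≈ 8.69, β ≈ 0.155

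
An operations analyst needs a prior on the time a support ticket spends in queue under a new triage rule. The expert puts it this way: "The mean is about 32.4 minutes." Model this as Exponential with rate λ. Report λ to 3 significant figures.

Exponential mean = 1/λ, so λ = 1/32.4 = 0.0309.

λ ≈ 0.0309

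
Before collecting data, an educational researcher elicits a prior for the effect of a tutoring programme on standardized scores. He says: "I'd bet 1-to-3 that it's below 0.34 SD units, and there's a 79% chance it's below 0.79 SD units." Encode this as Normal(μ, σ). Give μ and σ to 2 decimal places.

For Normal(μ,σ), the p-quantile is μ + z_p·σ. Here z_{0.25} = -0.6745, z_{0.79} = 0.8064.
So 0.34 = μ − 0.6745σ and 0.79 = μ + 0.8064σ.
Subtracting: σ = (0.79 − 0.34)/(0.8064 − (-0.6745)) = 0.30.
Then μ = 0.34 − (-0.6745)·0.30 = 0.54.

μ = 0.54, σ = 0.30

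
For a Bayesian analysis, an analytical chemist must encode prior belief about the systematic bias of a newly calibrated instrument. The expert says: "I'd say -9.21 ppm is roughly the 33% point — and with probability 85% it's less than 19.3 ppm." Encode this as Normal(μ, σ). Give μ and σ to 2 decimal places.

The p-quantile of Normal(μ,σ) is μ + z_p·σ, with z_{0.33} = -0.4399 and z_{0.85} = 1.036.
Eliminate σ: μ = (z₂·x₁ − z₁·x₂)/(z₂ − z₁) = (1.036·-9.21 − (-0.4399)·19.3)/1.476 = -0.71.
Then σ = (x₂ − x₁)/(z₂ − z₁) = (19.3 − -9.21)/1.476 = 19.31.

μ = -0.71, σ = 19.31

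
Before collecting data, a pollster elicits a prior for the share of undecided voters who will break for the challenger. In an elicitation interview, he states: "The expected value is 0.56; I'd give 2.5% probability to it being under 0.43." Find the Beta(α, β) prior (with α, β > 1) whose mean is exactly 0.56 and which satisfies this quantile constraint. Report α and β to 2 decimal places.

α ≈ 31.55, β ≈ 24.79

With mean 0.56 fixed, write α = 0.56s, β = 0.44s where s = α+β.
Need P(θ < 0.43) = 0.025 under Beta(0.56s, 0.44s). Normal approximation: (q−m)/√(m(1−m)/s) ≈ z_{0.025} = -1.96, so s ≈ 0.56·0.44·(-1.96)²/(0.43−0.56)² = 56.0.
At s = 56.0: P(θ<0.43) ≈ 0.025. Adjusting to match 0.025 gives s ≈ 56.33.
So α = 0.56·56.33 ≈ 31.55, β = 0.44·56.33 ≈ 24.79.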